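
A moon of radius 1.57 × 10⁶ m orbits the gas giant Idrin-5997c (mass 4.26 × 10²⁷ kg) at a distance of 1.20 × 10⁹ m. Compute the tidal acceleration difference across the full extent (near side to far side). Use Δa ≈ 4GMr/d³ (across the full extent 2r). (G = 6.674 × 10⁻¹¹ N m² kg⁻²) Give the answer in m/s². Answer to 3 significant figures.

1.03 × 10⁻³ m/s²

a_tidal = 4GMr/d³
        = 4 × (6.674 × 10⁻¹¹) × (4.26 × 10²⁷) × (1.57 × 10⁶) / (1.20 × 10⁹)³
        = 1.03 × 10⁻³ m/s²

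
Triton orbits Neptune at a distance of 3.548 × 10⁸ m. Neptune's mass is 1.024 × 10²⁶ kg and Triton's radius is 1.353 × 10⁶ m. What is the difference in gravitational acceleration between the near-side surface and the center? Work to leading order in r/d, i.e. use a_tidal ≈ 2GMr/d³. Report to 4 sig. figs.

Δg = 2GMr/d³
   = 2 × (6.674 × 10⁻¹¹) × (1.024 × 10²⁶) × (1.353 × 10⁶) / (3.548 × 10⁸)³
   = 4.141 × 10⁻⁴ m/s²

4.141 × 10⁻⁴ m/s²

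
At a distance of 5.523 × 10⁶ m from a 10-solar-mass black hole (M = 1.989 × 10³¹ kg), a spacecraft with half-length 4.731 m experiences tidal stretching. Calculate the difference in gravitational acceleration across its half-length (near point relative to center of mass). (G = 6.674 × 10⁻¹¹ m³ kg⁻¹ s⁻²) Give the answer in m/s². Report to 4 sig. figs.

7.456 × 10¹ m/s²

Δa = 2GMr/d³
   = 2 × (6.674 × 10⁻¹¹) × (1.989 × 10³¹) × (4.731) / (5.523 × 10⁶)³
   = 7.456 × 10¹ m/s²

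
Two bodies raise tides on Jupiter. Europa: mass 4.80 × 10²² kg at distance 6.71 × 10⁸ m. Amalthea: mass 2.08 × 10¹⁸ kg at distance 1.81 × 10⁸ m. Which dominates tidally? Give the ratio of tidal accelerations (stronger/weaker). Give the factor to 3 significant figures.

Europa, by a factor of ≈ 453

Tidal stretch scales as M/d³; compute that for each body.
Europa: (4.80 × 10²²) / (6.71 × 10⁸)³ = 1.589 × 10⁻⁴
Amalthea: (2.08 × 10¹⁸) / (1.81 × 10⁸)³ = 3.508 × 10⁻⁷
Ratio (larger/smaller) = 453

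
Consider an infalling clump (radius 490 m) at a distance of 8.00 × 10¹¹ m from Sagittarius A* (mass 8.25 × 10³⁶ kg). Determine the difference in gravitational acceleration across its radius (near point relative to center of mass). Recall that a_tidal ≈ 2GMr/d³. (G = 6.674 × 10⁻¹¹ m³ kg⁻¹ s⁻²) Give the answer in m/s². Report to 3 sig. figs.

1.05 × 10⁻⁶ m/s²

Differencing GM/(d−r)² and GM/d² to first order in r/d gives 2GMr/d³.
Δg = 2GMr/d³
   = 2 × (6.674 × 10⁻¹¹) × (8.25 × 10³⁶) × (490) / (8.00 × 10¹¹)³
   = 1.05 × 10⁻⁶ m/s²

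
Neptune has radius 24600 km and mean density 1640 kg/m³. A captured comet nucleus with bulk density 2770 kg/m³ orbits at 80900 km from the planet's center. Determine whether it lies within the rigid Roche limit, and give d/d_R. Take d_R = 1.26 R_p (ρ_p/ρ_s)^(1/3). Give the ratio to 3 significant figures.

outside; d/d_R ≈ 3.11

d_R = 1.26 × (24600 km) × (1640/2770)^(1/3) = 26030 km
d/d_R = (80900) / (26030) = 3.11
Since d/d_R > 1, the body is outside the Roche limit.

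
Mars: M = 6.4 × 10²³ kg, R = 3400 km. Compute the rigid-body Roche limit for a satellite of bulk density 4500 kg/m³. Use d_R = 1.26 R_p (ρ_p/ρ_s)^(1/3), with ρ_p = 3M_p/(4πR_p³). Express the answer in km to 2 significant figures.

ρ_p = 3M_p/(4πR_p³) = 3 × (6.4 × 10²³) / (4π × (3.4 × 10⁶ m)³) = 3900 kg/m³
d_R = 1.26 × 3400 km × (3900/4500)^(1/3)
    = 4100 km

4100 km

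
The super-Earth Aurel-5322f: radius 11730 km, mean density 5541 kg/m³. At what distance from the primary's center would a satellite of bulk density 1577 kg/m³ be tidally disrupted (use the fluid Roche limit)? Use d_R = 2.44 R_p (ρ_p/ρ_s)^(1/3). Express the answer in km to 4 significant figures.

d_R = 2.44 × 11730 km × (5541/1577)^(1/3)
    = 43510 km

43510 km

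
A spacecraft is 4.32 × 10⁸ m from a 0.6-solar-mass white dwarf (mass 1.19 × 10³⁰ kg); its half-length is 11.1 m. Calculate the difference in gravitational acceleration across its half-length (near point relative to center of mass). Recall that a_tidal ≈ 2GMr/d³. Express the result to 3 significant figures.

Since r ≪ d, expand the inverse-square field across one radius to get the leading 2GMr/d³ term.
Δa = 2GMr/d³
   = 2 × (6.674 × 10⁻¹¹) × (1.19 × 10³⁰) × (11.1) / (4.32 × 10⁸)³
   = 2.19 × 10⁻⁵ m/s²

2.19 × 10⁻⁵ m/s²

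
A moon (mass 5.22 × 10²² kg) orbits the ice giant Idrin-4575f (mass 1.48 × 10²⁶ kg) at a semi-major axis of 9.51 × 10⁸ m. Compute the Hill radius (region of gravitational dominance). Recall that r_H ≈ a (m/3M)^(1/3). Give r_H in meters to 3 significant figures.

r_H ≈ a (m/3M)^(1/3)
    = (9.51 × 10⁸) × (5.22 × 10²² / (3 × 1.48 × 10²⁶))^(1/3)
    = 4.66 × 10⁷ m

4.66 × 10⁷ m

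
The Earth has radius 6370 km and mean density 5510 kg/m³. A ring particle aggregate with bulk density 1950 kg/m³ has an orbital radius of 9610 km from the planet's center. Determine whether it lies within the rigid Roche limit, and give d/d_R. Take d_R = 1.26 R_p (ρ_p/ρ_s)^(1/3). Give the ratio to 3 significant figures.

d_R = 1.26 × (6370 km) × (5510/1950)^(1/3) = 11350 km
d/d_R = (9610) / (11350) = 0.847
Since d/d_R < 1, the body is inside the Roche limit.

inside; d/d_R ≈ 0.847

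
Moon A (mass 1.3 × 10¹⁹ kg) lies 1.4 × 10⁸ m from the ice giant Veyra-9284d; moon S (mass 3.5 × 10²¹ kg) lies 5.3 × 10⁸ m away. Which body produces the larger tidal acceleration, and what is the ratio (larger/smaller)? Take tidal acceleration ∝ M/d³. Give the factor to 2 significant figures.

The tide-raising term goes as M/d³ (the gradient of a 1/d² field).
Moon A: (1.3 × 10¹⁹) / (1.4 × 10⁸)³ = 4.738 × 10⁻⁶
Moon S: (3.5 × 10²¹) / (5.3 × 10⁸)³ = 2.351 × 10⁻⁵
Ratio (larger/smaller) = 5.0

Moon S, by a factor of ≈ 5.0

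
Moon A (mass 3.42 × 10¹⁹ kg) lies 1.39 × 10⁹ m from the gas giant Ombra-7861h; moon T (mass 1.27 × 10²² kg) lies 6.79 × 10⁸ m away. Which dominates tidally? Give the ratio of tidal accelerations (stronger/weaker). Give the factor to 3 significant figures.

Tidal acceleration ∝ M/d³, so compare M/d³ for each.
Moon A: (3.42 × 10¹⁹) / (1.39 × 10⁹)³ = 1.273 × 10⁻⁸
Moon T: (1.27 × 10²²) / (6.79 × 10⁸)³ = 4.057 × 10⁻⁵
Ratio (larger/smaller) = 3190

Moon T, by a factor of ≈ 3190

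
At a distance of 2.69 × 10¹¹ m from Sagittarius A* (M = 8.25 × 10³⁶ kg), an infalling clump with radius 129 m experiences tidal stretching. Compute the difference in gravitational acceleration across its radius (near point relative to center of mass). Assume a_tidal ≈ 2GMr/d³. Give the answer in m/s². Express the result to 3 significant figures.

Since r ≪ d, expand the inverse-square field across one radius to get the leading 2GMr/d³ term.
Δg = 2GMr/d³
   = 2 × (6.674 × 10⁻¹¹) × (8.25 × 10³⁶) × (129) / (2.69 × 10¹¹)³
   = 7.30 × 10⁻⁶ m/s²

7.30 × 10⁻⁶ m/s²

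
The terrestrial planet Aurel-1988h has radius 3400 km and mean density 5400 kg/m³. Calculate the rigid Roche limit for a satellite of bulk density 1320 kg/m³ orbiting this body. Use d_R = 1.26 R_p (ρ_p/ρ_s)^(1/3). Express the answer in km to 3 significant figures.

d_R = 1.26 × 3400 km × (5400/1320)^(1/3)
    = 6850 km

6850 km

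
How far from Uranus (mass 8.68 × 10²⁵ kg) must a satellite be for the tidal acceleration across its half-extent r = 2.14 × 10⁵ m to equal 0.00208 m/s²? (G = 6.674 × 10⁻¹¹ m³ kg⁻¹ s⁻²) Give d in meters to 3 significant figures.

1.06 × 10⁸ m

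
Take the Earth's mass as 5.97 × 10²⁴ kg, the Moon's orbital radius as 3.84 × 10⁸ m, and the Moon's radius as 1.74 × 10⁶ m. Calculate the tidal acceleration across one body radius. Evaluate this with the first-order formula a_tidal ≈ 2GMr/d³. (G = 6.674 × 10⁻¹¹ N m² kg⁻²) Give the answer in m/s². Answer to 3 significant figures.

2.45 × 10⁻⁵ m/s²

Since r ≪ d, expand the inverse-square field across one radius to get the leading 2GMr/d³ term.
Δa = 2GMr/d³
   = 2 × (6.674 × 10⁻¹¹) × (5.97 × 10²⁴) × (1.74 × 10⁶) / (3.84 × 10⁸)³
   = 2.45 × 10⁻⁵ m/s²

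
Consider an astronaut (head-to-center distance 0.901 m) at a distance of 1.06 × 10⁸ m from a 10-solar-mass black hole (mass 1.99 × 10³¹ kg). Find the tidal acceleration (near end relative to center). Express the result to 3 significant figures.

Δa = 2GMr/d³
   = 2 × (6.674 × 10⁻¹¹) × (1.99 × 10³¹) × (0.901) / (1.06 × 10⁸)³
   = 2.01 × 10⁻³ m/s²

2.01 × 10⁻³ m/s²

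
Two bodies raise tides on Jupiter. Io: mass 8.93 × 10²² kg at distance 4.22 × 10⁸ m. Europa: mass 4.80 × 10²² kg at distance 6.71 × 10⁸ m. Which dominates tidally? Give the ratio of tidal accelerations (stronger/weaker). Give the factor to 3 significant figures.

Tidal stretch scales as M/d³; compute that for each body.
Io: (8.93 × 10²²) / (4.22 × 10⁸)³ = 1.188 × 10⁻³
Europa: (4.80 × 10²²) / (6.71 × 10⁸)³ = 1.589 × 10⁻⁴
Ratio (larger/smaller) = 7.48

Io, by a factor of ≈ 7.48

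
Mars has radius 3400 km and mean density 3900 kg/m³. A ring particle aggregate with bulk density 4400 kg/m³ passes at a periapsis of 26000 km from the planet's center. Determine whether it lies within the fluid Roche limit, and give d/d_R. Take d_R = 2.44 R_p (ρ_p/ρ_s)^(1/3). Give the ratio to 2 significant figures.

outside; d/d_R ≈ 3.3

d_R = 2.44 × (3400 km) × (3900/4400)^(1/3) = 7969 km
d/d_R = (26000) / (7969) = 3.3
Since d/d_R > 1, the body is outside the Roche limit.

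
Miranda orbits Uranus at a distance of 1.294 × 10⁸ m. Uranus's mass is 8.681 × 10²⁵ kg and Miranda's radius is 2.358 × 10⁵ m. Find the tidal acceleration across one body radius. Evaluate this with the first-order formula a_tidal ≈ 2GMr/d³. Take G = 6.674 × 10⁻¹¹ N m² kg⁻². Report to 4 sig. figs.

1.261 × 10⁻³ m/s²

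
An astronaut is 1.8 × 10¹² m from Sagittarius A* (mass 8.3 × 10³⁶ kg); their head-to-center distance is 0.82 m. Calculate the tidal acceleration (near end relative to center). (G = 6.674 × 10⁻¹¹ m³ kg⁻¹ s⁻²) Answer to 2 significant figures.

1.6 × 10⁻¹⁰ m/s²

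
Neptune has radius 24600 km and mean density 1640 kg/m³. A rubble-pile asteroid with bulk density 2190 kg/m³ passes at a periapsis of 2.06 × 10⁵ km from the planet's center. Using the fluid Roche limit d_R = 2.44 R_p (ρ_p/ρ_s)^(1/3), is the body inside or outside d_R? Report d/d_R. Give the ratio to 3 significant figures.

d_R = 2.44 × (24600 km) × (1640/2190)^(1/3) = 54510 km
d/d_R = (2.06 × 10⁵) / (54510) = 3.78
Since d/d_R > 1, the body is outside the Roche limit.

outside; d/d_R ≈ 3.78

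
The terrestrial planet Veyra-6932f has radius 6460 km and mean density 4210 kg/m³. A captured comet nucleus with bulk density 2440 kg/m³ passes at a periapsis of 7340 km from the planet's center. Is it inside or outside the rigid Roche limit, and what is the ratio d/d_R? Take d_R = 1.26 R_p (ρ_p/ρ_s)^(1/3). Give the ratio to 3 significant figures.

d_R = 1.26 × (6460 km) × (4210/2440)^(1/3) = 9763 km
d/d_R = (7340) / (9763) = 0.752
Since d/d_R < 1, the body is inside the Roche limit.

inside; d/d_R ≈ 0.752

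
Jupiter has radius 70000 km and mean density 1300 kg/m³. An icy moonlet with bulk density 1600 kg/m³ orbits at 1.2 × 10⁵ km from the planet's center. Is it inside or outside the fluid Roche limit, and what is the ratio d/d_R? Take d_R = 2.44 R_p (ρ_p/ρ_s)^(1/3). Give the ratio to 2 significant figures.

inside; d/d_R ≈ 0.75

d_R = 2.44 × (70000 km) × (1300/1600)^(1/3) = 1.594 × 10⁵ km
d/d_R = (1.2 × 10⁵) / (1.594 × 10⁵) = 0.75
Since d/d_R < 1, the body is inside the Roche limit.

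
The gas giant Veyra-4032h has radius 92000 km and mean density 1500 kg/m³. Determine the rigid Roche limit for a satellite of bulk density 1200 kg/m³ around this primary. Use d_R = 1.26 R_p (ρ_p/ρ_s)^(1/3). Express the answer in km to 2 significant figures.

d_R = 1.26 × 92000 km × (1500/1200)^(1/3)
    = 1.2 × 10⁵ km

1.2 × 10⁵ km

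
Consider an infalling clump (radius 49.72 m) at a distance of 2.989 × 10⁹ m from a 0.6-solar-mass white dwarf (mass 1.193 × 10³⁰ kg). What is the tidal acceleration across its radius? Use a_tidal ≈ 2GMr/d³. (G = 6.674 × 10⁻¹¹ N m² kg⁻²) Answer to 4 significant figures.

Since r ≪ d, expand the inverse-square field across one radius to get the leading 2GMr/d³ term.
Δa = 2GMr/d³
   = 2 × (6.674 × 10⁻¹¹) × (1.193 × 10³⁰) × (49.72) / (2.989 × 10⁹)³
   = 2.965 × 10⁻⁷ m/s²

2.965 × 10⁻⁷ m/s²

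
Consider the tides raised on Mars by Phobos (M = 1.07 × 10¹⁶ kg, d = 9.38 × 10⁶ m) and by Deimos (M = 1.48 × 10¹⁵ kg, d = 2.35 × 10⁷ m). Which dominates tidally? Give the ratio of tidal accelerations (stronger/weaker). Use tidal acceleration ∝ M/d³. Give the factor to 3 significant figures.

The tide-raising term goes as M/d³ (the gradient of a 1/d² field).
Phobos: (1.07 × 10¹⁶) / (9.38 × 10⁶)³ = 1.297 × 10⁻⁵
Deimos: (1.48 × 10¹⁵) / (2.35 × 10⁷)³ = 1.140 × 10⁻⁷
Ratio (larger/smaller) = 114

Phobos, by a factor of ≈ 114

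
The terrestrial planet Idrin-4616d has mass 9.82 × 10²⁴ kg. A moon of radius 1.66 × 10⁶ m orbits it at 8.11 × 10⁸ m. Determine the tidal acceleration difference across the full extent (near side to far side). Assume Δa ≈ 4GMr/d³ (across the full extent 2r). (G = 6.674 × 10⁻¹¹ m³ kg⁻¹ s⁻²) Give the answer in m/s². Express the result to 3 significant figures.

a_tidal = 4GMr/d³
        = 4 × (6.674 × 10⁻¹¹) × (9.82 × 10²⁴) × (1.66 × 10⁶) / (8.11 × 10⁸)³
        = 8.16 × 10⁻⁶ m/s²

8.16 × 10⁻⁶ m/s²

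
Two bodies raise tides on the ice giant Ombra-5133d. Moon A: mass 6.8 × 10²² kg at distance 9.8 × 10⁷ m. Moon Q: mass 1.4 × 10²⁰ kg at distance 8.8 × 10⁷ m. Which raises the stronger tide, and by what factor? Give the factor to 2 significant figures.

Moon A, by a factor of ≈ 350

Compare M/d³ for the two perturbers:
Moon A: (6.8 × 10²²) / (9.8 × 10⁷)³ = 7.225 × 10⁻²
Moon Q: (1.4 × 10²⁰) / (8.8 × 10⁷)³ = 2.054 × 10⁻⁴
Ratio (larger/smaller) = 350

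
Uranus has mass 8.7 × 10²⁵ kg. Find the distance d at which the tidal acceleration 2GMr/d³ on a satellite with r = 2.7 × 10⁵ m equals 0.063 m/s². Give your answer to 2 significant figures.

2GMr/d³ = a_tidal  ⇒  d = (2GMr / a_tidal)^(1/3)
d = (2 × 6.674×10⁻¹¹ × (8.7 × 10²⁵) × (2.7 × 10⁵) / (0.063))^(1/3)
  = 3.7 × 10⁷ m

3.7 × 10⁷ m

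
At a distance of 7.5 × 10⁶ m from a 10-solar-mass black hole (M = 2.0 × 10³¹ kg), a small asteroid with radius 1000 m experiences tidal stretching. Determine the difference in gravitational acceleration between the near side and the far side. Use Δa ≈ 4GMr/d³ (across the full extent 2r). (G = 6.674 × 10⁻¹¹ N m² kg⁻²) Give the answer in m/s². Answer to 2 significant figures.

1.3 × 10⁴ m/s²

Δg = 4GMr/d³
   = 4 × (6.674 × 10⁻¹¹) × (2.0 × 10³¹) × (1000) / (7.5 × 10⁶)³
   = 1.3 × 10⁴ m/s²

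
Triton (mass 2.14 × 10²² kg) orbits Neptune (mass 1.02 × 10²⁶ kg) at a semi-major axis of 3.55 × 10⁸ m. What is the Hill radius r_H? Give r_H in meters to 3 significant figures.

1.46 × 10⁷ m

r_H ≈ a (m/3M)^(1/3)
    = (3.55 × 10⁸) × (2.14 × 10²² / (3 × 1.02 × 10²⁶))^(1/3)
    = 1.46 × 10⁷ m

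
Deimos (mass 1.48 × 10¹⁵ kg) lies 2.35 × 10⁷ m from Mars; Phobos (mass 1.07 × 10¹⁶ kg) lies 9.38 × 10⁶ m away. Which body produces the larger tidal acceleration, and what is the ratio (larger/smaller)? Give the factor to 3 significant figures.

The tide-raising term goes as M/d³ (the gradient of a 1/d² field).
Deimos: (1.48 × 10¹⁵) / (2.35 × 10⁷)³ = 1.140 × 10⁻⁷
Phobos: (1.07 × 10¹⁶) / (9.38 × 10⁶)³ = 1.297 × 10⁻⁵
Ratio (larger/smaller) = 114

Phobos, by a factor of ≈ 114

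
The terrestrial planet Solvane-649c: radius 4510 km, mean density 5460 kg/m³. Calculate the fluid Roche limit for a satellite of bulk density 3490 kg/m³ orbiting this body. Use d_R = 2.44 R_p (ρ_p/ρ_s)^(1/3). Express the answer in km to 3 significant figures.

12800 km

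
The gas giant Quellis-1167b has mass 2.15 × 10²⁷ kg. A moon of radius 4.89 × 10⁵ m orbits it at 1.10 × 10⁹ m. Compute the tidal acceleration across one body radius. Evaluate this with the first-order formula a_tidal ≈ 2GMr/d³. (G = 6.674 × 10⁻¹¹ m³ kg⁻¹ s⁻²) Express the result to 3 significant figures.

1.05 × 10⁻⁴ m/s²

Δg = 2GMr/d³
   = 2 × (6.674 × 10⁻¹¹) × (2.15 × 10²⁷) × (4.89 × 10⁵) / (1.10 × 10⁹)³
   = 1.05 × 10⁻⁴ m/s²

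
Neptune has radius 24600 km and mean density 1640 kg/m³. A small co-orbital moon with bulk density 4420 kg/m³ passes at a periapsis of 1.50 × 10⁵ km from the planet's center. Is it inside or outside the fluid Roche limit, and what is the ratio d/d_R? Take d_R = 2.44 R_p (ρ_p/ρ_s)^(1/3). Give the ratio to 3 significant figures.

d_R = 2.44 × (24600 km) × (1640/4420)^(1/3) = 43130 km
d/d_R = (1.50 × 10⁵) / (43130) = 3.48
Since d/d_R > 1, the body is outside the Roche limit.

outside; d/d_R ≈ 3.48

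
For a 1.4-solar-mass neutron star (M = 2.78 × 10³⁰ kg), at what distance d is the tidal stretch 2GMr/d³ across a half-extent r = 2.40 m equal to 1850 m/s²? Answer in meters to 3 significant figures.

2GMr/d³ = a_tidal  ⇒  d = (2GMr / a_tidal)^(1/3)
d = (2 × 6.674×10⁻¹¹ × (2.78 × 10³⁰) × (2.40) / (1850))^(1/3)
  = 7.84 × 10⁵ m

7.84 × 10⁵ m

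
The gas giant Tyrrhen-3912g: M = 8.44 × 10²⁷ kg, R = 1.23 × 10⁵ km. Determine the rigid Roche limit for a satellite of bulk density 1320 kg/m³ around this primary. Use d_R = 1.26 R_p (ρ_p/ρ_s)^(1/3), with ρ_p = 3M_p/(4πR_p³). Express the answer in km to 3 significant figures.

ρ_p = 3M_p/(4πR_p³) = 3 × (8.44 × 10²⁷) / (4π × (1.23 × 10⁸ m)³) = 1080 kg/m³
d_R = 1.26 × 1.23 × 10⁵ km × (1080/1320)^(1/3)
    = 1.45 × 10⁵ km

1.45 × 10⁵ km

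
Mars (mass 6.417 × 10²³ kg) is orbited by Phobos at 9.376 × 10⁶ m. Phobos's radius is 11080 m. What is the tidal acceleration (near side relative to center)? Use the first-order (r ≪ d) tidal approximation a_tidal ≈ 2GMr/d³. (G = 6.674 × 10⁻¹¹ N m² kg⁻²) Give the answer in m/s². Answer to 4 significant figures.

1.151 × 10⁻³ m/s²

Δg = 2GMr/d³
   = 2 × (6.674 × 10⁻¹¹) × (6.417 × 10²³) × (11080) / (9.376 × 10⁶)³
   = 1.151 × 10⁻³ m/s²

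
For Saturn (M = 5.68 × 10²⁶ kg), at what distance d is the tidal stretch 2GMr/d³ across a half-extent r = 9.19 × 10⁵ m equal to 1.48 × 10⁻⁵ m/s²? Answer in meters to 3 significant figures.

1.68 × 10⁹ m

2GMr/d³ = a_tidal  ⇒  d = (2GMr / a_tidal)^(1/3)
d = (2 × 6.674×10⁻¹¹ × (5.68 × 10²⁶) × (9.19 × 10⁵) / (1.48 × 10⁻⁵))^(1/3)
  = 1.68 × 10⁹ m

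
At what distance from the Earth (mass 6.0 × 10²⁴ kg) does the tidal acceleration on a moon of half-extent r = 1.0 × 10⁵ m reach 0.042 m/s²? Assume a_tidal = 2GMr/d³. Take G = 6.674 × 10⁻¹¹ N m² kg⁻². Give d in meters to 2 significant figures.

1.2 × 10⁷ m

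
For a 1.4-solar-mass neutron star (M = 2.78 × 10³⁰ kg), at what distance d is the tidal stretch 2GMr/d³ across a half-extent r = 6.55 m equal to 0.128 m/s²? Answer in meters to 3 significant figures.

2GMr/d³ = a_tidal  ⇒  d = (2GMr / a_tidal)^(1/3)
d = (2 × 6.674×10⁻¹¹ × (2.78 × 10³⁰) × (6.55) / (0.128))^(1/3)
  = 2.67 × 10⁷ m

2.67 × 10⁷ m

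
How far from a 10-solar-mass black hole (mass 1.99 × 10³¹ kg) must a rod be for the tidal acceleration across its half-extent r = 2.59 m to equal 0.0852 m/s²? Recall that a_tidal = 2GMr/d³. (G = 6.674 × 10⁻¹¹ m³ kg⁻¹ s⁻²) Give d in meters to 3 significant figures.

2GMr/d³ = a_tidal  ⇒  d = (2GMr / a_tidal)^(1/3)
d = (2 × 6.674×10⁻¹¹ × (1.99 × 10³¹) × (2.59) / (0.0852))^(1/3)
  = 4.32 × 10⁷ m

4.32 × 10⁷ m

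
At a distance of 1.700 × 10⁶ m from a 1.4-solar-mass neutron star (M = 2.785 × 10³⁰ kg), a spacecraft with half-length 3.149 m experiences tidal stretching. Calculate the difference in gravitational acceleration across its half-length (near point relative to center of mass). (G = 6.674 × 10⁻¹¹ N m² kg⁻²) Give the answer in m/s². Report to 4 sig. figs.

2.383 × 10² m/s²

Differencing GM/(d−r)² and GM/d² to first order in r/d gives 2GMr/d³.
Δg = 2GMr/d³
   = 2 × (6.674 × 10⁻¹¹) × (2.785 × 10³⁰) × (3.149) / (1.700 × 10⁶)³
   = 2.383 × 10² m/s²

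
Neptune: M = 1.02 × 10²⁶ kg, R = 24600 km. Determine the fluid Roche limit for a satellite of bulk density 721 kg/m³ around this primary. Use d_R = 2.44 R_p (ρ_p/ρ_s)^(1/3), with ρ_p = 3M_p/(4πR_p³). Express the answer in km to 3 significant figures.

ρ_p = 3M_p/(4πR_p³) = 3 × (1.02 × 10²⁶) / (4π × (2.46 × 10⁷ m)³) = 1640 kg/m³
d_R = 2.44 × 24600 km × (1640/721)^(1/3)
    = 78900 km

78900 km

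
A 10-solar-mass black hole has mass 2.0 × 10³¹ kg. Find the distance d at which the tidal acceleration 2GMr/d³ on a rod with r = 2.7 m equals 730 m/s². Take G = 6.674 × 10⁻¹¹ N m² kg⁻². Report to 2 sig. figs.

2.1 × 10⁶ m

2GMr/d³ = a_tidal  ⇒  d = (2GMr / a_tidal)^(1/3)
d = (2 × 6.674×10⁻¹¹ × (2.0 × 10³¹) × (2.7) / (730))^(1/3)
  = 2.1 × 10⁶ m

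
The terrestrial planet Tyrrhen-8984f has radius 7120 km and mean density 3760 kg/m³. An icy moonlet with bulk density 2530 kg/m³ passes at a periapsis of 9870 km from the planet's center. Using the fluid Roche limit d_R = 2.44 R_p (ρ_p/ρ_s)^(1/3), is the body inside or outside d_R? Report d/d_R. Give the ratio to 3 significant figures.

d_R = 2.44 × (7120 km) × (3760/2530)^(1/3) = 19830 km
d/d_R = (9870) / (19830) = 0.498
Since d/d_R < 1, the body is inside the Roche limit.

inside; d/d_R ≈ 0.498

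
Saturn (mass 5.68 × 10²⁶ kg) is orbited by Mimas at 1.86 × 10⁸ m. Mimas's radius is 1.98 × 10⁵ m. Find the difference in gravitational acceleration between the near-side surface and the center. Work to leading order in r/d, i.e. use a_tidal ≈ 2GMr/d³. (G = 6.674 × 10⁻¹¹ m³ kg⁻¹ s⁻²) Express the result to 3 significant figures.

a_tidal = 2GMr/d³
        = 2 × (6.674 × 10⁻¹¹) × (5.68 × 10²⁶) × (1.98 × 10⁵) / (1.86 × 10⁸)³
        = 2.33 × 10⁻³ m/s²

2.33 × 10⁻³ m/s²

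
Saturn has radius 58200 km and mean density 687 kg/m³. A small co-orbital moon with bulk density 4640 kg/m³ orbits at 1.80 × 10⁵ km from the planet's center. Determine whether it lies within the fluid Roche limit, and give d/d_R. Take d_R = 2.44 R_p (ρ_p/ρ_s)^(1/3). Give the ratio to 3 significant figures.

d_R = 2.44 × (58200 km) × (687/4640)^(1/3) = 75130 km
d/d_R = (1.80 × 10⁵) / (75130) = 2.40
Since d/d_R > 1, the body is outside the Roche limit.

outside; d/d_R ≈ 2.40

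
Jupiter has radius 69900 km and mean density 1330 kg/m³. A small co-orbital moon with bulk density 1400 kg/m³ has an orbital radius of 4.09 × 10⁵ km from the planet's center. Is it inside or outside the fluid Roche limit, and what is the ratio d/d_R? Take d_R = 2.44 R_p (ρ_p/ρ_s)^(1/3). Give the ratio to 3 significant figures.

d_R = 2.44 × (69900 km) × (1330/1400)^(1/3) = 1.677 × 10⁵ km
d/d_R = (4.09 × 10⁵) / (1.677 × 10⁵) = 2.44
Since d/d_R > 1, the body is outside the Roche limit.

outside; d/d_R ≈ 2.44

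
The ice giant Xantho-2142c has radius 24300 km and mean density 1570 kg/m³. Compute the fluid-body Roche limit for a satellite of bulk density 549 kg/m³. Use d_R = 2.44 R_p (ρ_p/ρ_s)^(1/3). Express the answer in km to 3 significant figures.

84200 km

d_R = 2.44 × 24300 km × (1570/549)^(1/3)
    = 84200 km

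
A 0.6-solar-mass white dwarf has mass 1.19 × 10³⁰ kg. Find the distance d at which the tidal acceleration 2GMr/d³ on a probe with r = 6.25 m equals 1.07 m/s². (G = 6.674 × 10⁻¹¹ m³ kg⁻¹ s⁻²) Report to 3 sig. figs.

9.75 × 10⁶ m

2GMr/d³ = a_tidal  ⇒  d = (2GMr / a_tidal)^(1/3)
d = (2 × 6.674×10⁻¹¹ × (1.19 × 10³⁰) × (6.25) / (1.07))^(1/3)
  = 9.75 × 10⁶ m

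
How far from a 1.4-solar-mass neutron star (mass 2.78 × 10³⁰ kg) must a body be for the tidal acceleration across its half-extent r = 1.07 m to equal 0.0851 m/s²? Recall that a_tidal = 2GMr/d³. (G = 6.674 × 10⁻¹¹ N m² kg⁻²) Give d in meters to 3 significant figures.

2GMr/d³ = a_tidal  ⇒  d = (2GMr / a_tidal)^(1/3)
d = (2 × 6.674×10⁻¹¹ × (2.78 × 10³⁰) × (1.07) / (0.0851))^(1/3)
  = 1.67 × 10⁷ m

1.67 × 10⁷ m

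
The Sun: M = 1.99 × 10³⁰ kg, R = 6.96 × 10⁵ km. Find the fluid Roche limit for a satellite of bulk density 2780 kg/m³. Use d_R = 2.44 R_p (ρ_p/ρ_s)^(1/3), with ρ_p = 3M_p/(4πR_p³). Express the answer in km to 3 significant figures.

1.35 × 10⁶ km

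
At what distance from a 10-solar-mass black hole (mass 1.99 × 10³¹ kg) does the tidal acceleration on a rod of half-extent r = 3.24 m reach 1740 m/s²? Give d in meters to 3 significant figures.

2GMr/d³ = a_tidal  ⇒  d = (2GMr / a_tidal)^(1/3)
d = (2 × 6.674×10⁻¹¹ × (1.99 × 10³¹) × (3.24) / (1740))^(1/3)
  = 1.70 × 10⁶ m

1.70 × 10⁶ m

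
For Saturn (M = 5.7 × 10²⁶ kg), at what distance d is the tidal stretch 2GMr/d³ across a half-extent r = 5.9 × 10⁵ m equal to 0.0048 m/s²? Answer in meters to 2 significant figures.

2.1 × 10⁸ m

2GMr/d³ = a_tidal  ⇒  d = (2GMr / a_tidal)^(1/3)
d = (2 × 6.674×10⁻¹¹ × (5.7 × 10²⁶) × (5.9 × 10⁵) / (0.0048))^(1/3)
  = 2.1 × 10⁸ m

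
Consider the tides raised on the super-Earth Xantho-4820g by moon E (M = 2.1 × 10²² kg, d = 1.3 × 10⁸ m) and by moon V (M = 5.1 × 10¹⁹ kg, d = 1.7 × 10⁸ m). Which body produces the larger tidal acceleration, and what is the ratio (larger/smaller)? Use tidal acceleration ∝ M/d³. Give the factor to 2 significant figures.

Moon E, by a factor of ≈ 920

Tidal acceleration ∝ M/d³, so compare M/d³ for each.
Moon E: (2.1 × 10²²) / (1.3 × 10⁸)³ = 9.558 × 10⁻³
Moon V: (5.1 × 10¹⁹) / (1.7 × 10⁸)³ = 1.038 × 10⁻⁵
Ratio (larger/smaller) = 920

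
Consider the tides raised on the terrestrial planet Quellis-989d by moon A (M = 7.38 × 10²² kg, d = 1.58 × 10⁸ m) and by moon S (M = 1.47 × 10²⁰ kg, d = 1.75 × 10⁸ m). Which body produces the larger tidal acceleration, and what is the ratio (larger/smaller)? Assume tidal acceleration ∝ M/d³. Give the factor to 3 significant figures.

Moon A, by a factor of ≈ 682

Tidal stretch scales as M/d³; compute that for each body.
Moon A: (7.38 × 10²²) / (1.58 × 10⁸)³ = 1.871 × 10⁻²
Moon S: (1.47 × 10²⁰) / (1.75 × 10⁸)³ = 2.743 × 10⁻⁵
Ratio (larger/smaller) = 682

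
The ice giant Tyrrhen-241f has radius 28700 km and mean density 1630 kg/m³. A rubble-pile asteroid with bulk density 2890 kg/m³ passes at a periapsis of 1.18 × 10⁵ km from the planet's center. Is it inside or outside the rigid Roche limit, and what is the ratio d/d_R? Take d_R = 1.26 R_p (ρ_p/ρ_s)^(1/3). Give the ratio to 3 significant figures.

d_R = 1.26 × (28700 km) × (1630/2890)^(1/3) = 29880 km
d/d_R = (1.18 × 10⁵) / (29880) = 3.95
Since d/d_R > 1, the body is outside the Roche limit.

outside; d/d_R ≈ 3.95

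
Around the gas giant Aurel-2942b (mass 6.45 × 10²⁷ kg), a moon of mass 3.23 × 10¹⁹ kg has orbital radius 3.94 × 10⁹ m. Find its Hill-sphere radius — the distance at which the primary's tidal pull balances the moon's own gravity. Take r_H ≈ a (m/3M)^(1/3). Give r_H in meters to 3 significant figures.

r_H ≈ a (m/3M)^(1/3)
    = (3.94 × 10⁹) × (3.23 × 10¹⁹ / (3 × 6.45 × 10²⁷))^(1/3)
    = 4.67 × 10⁶ m

4.67 × 10⁶ m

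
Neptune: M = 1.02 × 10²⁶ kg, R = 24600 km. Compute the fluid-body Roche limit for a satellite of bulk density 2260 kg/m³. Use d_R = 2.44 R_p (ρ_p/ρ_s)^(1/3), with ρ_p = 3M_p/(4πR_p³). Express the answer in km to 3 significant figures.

ρ_p = 3M_p/(4πR_p³) = 3 × (1.02 × 10²⁶) / (4π × (2.46 × 10⁷ m)³) = 1640 kg/m³
d_R = 2.44 × 24600 km × (1640/2260)^(1/3)
    = 53900 km

53900 km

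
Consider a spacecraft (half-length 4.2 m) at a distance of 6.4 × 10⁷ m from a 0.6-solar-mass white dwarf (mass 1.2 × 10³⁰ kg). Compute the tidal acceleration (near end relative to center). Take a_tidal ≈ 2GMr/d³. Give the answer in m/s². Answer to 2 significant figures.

2.6 × 10⁻³ m/s²

Since r ≪ d, expand the inverse-square field across one radius to get the leading 2GMr/d³ term.
a_tidal = 2GMr/d³
        = 2 × (6.674 × 10⁻¹¹) × (1.2 × 10³⁰) × (4.2) / (6.4 × 10⁷)³
        = 2.6 × 10⁻³ m/s²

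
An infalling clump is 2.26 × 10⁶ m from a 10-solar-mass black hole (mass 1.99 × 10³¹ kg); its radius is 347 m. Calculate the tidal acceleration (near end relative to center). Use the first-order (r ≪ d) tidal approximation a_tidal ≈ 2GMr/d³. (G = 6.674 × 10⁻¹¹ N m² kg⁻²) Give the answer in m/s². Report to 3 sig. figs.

7.98 × 10⁴ m/s²

Δa = 2GMr/d³
   = 2 × (6.674 × 10⁻¹¹) × (1.99 × 10³¹) × (347) / (2.26 × 10⁶)³
   = 7.98 × 10⁴ m/s²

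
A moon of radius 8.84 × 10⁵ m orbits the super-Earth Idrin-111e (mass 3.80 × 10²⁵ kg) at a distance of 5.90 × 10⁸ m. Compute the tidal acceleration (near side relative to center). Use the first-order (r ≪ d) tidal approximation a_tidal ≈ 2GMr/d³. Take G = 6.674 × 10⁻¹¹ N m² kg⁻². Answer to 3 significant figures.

2.18 × 10⁻⁵ m/s²

a_tidal = 2GMr/d³
        = 2 × (6.674 × 10⁻¹¹) × (3.80 × 10²⁵) × (8.84 × 10⁵) / (5.90 × 10⁸)³
        = 2.18 × 10⁻⁵ m/s²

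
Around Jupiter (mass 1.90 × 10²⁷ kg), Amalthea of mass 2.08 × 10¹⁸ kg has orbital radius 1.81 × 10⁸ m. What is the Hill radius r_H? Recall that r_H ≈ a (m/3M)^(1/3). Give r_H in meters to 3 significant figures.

r_H ≈ a (m/3M)^(1/3)
    = (1.81 × 10⁸) × (2.08 × 10¹⁸ / (3 × 1.90 × 10²⁷))^(1/3)
    = 1.29 × 10⁵ m

1.29 × 10⁵ m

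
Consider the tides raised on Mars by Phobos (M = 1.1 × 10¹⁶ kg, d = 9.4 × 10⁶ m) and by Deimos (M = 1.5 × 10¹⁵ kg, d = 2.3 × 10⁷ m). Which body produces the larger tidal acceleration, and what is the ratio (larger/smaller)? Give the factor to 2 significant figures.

Compare M/d³ for the two perturbers:
Phobos: (1.1 × 10¹⁶) / (9.4 × 10⁶)³ = 1.324 × 10⁻⁵
Deimos: (1.5 × 10¹⁵) / (2.3 × 10⁷)³ = 1.233 × 10⁻⁷
Ratio (larger/smaller) = 110

Phobos, by a factor of ≈ 110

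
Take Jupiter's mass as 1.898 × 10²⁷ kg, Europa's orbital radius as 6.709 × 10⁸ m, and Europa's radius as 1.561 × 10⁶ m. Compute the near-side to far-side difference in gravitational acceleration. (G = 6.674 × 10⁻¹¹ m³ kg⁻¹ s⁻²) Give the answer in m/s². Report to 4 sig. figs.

2.619 × 10⁻³ m/s²

Δg = 4GMr/d³
   = 4 × (6.674 × 10⁻¹¹) × (1.898 × 10²⁷) × (1.561 × 10⁶) / (6.709 × 10⁸)³
   = 2.619 × 10⁻³ m/s²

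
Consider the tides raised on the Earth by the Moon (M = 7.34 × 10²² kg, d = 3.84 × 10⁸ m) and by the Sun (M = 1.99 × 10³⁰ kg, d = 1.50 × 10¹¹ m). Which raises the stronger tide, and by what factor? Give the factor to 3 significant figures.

The Moon, by a factor of ≈ 2.20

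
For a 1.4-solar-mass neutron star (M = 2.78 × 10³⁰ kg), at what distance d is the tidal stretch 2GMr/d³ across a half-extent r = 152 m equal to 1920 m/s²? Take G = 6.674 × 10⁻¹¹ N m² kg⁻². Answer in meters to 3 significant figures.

3.09 × 10⁶ m

2GMr/d³ = a_tidal  ⇒  d = (2GMr / a_tidal)^(1/3)
d = (2 × 6.674×10⁻¹¹ × (2.78 × 10³⁰) × (152) / (1920))^(1/3)
  = 3.09 × 10⁶ m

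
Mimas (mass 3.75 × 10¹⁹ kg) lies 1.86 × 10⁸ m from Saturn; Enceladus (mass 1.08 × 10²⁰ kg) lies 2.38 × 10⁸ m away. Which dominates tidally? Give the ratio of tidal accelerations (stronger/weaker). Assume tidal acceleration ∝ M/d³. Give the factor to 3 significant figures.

Enceladus, by a factor of ≈ 1.37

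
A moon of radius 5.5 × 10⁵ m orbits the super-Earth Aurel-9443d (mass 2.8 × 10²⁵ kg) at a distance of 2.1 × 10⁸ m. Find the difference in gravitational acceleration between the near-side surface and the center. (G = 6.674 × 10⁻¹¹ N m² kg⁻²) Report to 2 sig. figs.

Differencing GM/(d−r)² and GM/d² to first order in r/d gives 2GMr/d³.
Δa = 2GMr/d³
   = 2 × (6.674 × 10⁻¹¹) × (2.8 × 10²⁵) × (5.5 × 10⁵) / (2.1 × 10⁸)³
   = 2.2 × 10⁻⁴ m/s²

2.2 × 10⁻⁴ m/s²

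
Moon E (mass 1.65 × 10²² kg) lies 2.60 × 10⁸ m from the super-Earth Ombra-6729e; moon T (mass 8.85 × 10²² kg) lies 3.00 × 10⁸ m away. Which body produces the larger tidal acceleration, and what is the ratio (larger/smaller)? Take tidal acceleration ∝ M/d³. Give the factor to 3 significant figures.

Tidal acceleration ∝ M/d³, so compare M/d³ for each.
Moon E: (1.65 × 10²²) / (2.60 × 10⁸)³ = 9.388 × 10⁻⁴
Moon T: (8.85 × 10²²) / (3.00 × 10⁸)³ = 3.278 × 10⁻³
Ratio (larger/smaller) = 3.49

Moon T, by a factor of ≈ 3.49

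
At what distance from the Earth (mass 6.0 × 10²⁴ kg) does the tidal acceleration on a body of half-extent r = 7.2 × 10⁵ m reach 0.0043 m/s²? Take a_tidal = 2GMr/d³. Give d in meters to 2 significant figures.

5.1 × 10⁷ m

2GMr/d³ = a_tidal  ⇒  d = (2GMr / a_tidal)^(1/3)
d = (2 × 6.674×10⁻¹¹ × (6.0 × 10²⁴) × (7.2 × 10⁵) / (0.0043))^(1/3)
  = 5.1 × 10⁷ m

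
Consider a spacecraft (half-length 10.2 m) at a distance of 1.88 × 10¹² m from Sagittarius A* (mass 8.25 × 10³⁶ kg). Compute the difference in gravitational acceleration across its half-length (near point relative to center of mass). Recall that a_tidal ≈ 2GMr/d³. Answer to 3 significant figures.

1.69 × 10⁻⁹ m/s²

Differencing GM/(d−r)² and GM/d² to first order in r/d gives 2GMr/d³.
Δg = 2GMr/d³
   = 2 × (6.674 × 10⁻¹¹) × (8.25 × 10³⁶) × (10.2) / (1.88 × 10¹²)³
   = 1.69 × 10⁻⁹ m/s²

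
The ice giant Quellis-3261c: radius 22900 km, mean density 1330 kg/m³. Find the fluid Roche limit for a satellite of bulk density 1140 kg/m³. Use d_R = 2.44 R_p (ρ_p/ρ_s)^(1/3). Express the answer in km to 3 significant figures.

58800 km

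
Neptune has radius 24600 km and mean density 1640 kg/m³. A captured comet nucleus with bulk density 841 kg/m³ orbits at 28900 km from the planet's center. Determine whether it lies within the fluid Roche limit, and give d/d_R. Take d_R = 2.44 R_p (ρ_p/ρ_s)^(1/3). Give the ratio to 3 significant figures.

inside; d/d_R ≈ 0.385

d_R = 2.44 × (24600 km) × (1640/841)^(1/3) = 74990 km
d/d_R = (28900) / (74990) = 0.385
Since d/d_R < 1, the body is inside the Roche limit.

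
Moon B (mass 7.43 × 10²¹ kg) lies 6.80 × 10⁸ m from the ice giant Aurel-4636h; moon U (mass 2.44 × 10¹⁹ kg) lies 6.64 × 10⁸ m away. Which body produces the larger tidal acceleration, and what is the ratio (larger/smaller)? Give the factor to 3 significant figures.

Moon B, by a factor of ≈ 284

Tidal acceleration ∝ M/d³, so compare M/d³ for each.
Moon B: (7.43 × 10²¹) / (6.80 × 10⁸)³ = 2.363 × 10⁻⁵
Moon U: (2.44 × 10¹⁹) / (6.64 × 10⁸)³ = 8.335 × 10⁻⁸
Ratio (larger/smaller) = 284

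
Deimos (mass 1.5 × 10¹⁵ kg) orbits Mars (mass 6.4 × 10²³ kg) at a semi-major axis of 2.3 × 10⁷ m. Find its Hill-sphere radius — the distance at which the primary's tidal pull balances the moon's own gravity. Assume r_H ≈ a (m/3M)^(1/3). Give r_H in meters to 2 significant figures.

r_H ≈ a (m/3M)^(1/3)
    = (2.3 × 10⁷) × (1.5 × 10¹⁵ / (3 × 6.4 × 10²³))^(1/3)
    = 2.1 × 10⁴ m

2.1 × 10⁴ m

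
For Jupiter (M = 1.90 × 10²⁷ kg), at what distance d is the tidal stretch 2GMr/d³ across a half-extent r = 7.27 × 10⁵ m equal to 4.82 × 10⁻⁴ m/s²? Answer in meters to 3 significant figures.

7.26 × 10⁸ m

2GMr/d³ = a_tidal  ⇒  d = (2GMr / a_tidal)^(1/3)
d = (2 × 6.674×10⁻¹¹ × (1.90 × 10²⁷) × (7.27 × 10⁵) / (4.82 × 10⁻⁴))^(1/3)
  = 7.26 × 10⁸ m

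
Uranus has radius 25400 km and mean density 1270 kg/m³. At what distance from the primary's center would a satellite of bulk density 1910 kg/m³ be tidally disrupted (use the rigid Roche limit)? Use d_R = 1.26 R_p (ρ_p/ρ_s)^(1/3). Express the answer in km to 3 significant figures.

27900 km

d_R = 1.26 × 25400 km × (1270/1910)^(1/3)
    = 27900 km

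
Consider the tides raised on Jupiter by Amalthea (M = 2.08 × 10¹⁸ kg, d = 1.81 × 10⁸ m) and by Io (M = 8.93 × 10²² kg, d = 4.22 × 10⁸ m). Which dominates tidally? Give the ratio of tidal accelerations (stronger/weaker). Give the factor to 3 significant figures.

Tidal stretch scales as M/d³; compute that for each body.
Amalthea: (2.08 × 10¹⁸) / (1.81 × 10⁸)³ = 3.508 × 10⁻⁷
Io: (8.93 × 10²²) / (4.22 × 10⁸)³ = 1.188 × 10⁻³
Ratio (larger/smaller) = 3390

Io, by a factor of ≈ 3390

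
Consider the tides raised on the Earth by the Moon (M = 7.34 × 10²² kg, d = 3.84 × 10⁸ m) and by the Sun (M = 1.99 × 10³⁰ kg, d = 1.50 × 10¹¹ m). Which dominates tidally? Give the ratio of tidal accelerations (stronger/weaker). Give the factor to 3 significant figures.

Tidal stretch scales as M/d³; compute that for each body.
The Moon: (7.34 × 10²²) / (3.84 × 10⁸)³ = 1.296 × 10⁻³
The Sun: (1.99 × 10³⁰) / (1.50 × 10¹¹)³ = 5.896 × 10⁻⁴
Ratio (larger/smaller) = 2.20

The Moon, by a factor of ≈ 2.20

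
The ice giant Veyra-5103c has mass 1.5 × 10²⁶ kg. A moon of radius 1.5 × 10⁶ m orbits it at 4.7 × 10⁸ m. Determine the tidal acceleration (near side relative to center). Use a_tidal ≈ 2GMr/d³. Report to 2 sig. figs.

Δg = 2GMr/d³
   = 2 × (6.674 × 10⁻¹¹) × (1.5 × 10²⁶) × (1.5 × 10⁶) / (4.7 × 10⁸)³
   = 2.9 × 10⁻⁴ m/s²

2.9 × 10⁻⁴ m/s²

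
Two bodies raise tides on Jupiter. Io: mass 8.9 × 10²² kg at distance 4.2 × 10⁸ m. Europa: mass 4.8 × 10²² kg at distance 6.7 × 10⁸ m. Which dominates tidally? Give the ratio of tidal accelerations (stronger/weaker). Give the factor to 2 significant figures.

Io, by a factor of ≈ 7.5

Compare M/d³ for the two perturbers:
Io: (8.9 × 10²²) / (4.2 × 10⁸)³ = 1.201 × 10⁻³
Europa: (4.8 × 10²²) / (6.7 × 10⁸)³ = 1.596 × 10⁻⁴
Ratio (larger/smaller) = 7.5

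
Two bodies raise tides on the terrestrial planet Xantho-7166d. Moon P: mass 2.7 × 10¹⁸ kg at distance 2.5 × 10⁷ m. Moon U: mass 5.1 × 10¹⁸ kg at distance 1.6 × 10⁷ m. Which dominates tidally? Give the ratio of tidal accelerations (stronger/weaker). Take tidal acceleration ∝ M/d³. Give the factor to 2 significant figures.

Moon U, by a factor of ≈ 7.2

Compare M/d³ for the two perturbers:
Moon P: (2.7 × 10¹⁸) / (2.5 × 10⁷)³ = 1.728 × 10⁻⁴
Moon U: (5.1 × 10¹⁸) / (1.6 × 10⁷)³ = 1.245 × 10⁻³
Ratio (larger/smaller) = 7.2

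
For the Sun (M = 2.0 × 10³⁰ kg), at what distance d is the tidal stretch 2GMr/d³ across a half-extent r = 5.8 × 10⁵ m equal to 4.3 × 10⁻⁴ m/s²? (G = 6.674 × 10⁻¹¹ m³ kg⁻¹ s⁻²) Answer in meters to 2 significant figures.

7.1 × 10⁹ m

2GMr/d³ = a_tidal  ⇒  d = (2GMr / a_tidal)^(1/3)
d = (2 × 6.674×10⁻¹¹ × (2.0 × 10³⁰) × (5.8 × 10⁵) / (4.3 × 10⁻⁴))^(1/3)
  = 7.1 × 10⁹ m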